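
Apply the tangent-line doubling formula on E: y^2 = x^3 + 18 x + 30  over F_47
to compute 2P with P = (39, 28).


Doubling: s = (3 x1^2 + a) / (2 y1)
s = (3*39^2 + 18) / (2*28) mod 47 = 39
x3 = s^2 - 2 x1 mod 47 = 39^2 - 2*39 = 33
y3 = s (x1 - x3) - y1 mod 47 = 39 * (39 - 33) - 28 = 18

2P = (33, 18)


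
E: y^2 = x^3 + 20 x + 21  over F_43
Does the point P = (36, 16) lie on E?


Check whether y^2 = x^3 + 20 x + 21 (mod 43) for (x, y) = (36, 16).
LHS: y^2 = 16^2 mod 43 = 41
RHS: x^3 + 20 x + 21 = 36^3 + 20*36 + 21 mod 43 = 11
LHS != RHS

No, not on the curve


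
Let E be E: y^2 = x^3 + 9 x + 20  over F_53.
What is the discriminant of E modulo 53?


4 a^3 + 27 b^2 = 4*9^3 + 27*20^2 = 2916 + 10800 = 13716
Delta = -16 * (13716) = -219456
Delta mod 53 = 17

Delta = 17 (mod 53)


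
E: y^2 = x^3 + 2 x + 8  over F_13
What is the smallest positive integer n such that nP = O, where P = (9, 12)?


Compute successive multiples of P until we hit O:
  1P = (9, 12)
  2P = (9, 1)
  3P = O

ord(P) = 3


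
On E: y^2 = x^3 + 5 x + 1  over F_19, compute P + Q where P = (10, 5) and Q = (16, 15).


P != Q, so use the chord formula.
s = (y2 - y1) / (x2 - x1) = (10) / (6) mod 19 = 8
x3 = s^2 - x1 - x2 mod 19 = 8^2 - 10 - 16 = 0
y3 = s (x1 - x3) - y1 mod 19 = 8 * (10 - 0) - 5 = 18

P + Q = (0, 18)


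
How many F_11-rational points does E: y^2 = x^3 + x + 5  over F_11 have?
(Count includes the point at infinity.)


For each x in F_11, count y with y^2 = x^3 + 1 x + 5 mod 11:
  x = 0: RHS = 5, y in [4, 7]  -> 2 point(s)
  x = 2: RHS = 4, y in [2, 9]  -> 2 point(s)
  x = 5: RHS = 3, y in [5, 6]  -> 2 point(s)
  x = 7: RHS = 3, y in [5, 6]  -> 2 point(s)
  x = 10: RHS = 3, y in [5, 6]  -> 2 point(s)
Affine points: 10. Add the point at infinity: total = 11.

#E(F_11) = 11


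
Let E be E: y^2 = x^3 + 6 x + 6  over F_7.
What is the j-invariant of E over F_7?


Delta = -16(4 a^3 + 27 b^2) mod 7 = 3
-1728 * (4 a)^3 = -1728 * (4*6)^3 mod 7 = 6
j = 6 * 3^(-1) mod 7 = 2

j = 2 (mod 7)


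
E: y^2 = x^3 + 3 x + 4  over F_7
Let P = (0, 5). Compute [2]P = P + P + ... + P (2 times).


k = 2 = 10_2 (binary, LSB first: 01)
Double-and-add from P = (0, 5):
  bit 0 = 0: acc unchanged = O
  bit 1 = 1: acc = O + (1, 1) = (1, 1)

2P = (1, 1)


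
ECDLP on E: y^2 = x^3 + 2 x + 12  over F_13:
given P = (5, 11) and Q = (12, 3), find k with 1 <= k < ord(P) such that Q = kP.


Enumerate multiples of P until we hit Q = (12, 3):
  1P = (5, 11)
  2P = (12, 10)
  3P = (0, 5)
  4P = (11, 0)
  5P = (0, 8)
  6P = (12, 3)
Match found at i = 6.

k = 6


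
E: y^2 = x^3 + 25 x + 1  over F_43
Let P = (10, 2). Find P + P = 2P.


Doubling: s = (3 x1^2 + a) / (2 y1)
s = (3*10^2 + 25) / (2*2) mod 43 = 6
x3 = s^2 - 2 x1 mod 43 = 6^2 - 2*10 = 16
y3 = s (x1 - x3) - y1 mod 43 = 6 * (10 - 16) - 2 = 5

2P = (16, 5)


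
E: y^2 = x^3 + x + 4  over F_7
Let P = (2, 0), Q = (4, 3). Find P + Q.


P != Q, so use the chord formula.
s = (y2 - y1) / (x2 - x1) = (3) / (2) mod 7 = 5
x3 = s^2 - x1 - x2 mod 7 = 5^2 - 2 - 4 = 5
y3 = s (x1 - x3) - y1 mod 7 = 5 * (2 - 5) - 0 = 6

P + Q = (5, 6)


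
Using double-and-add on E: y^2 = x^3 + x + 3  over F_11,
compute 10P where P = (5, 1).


k = 10 = 1010_2 (binary, LSB first: 0101)
Double-and-add from P = (5, 1):
  bit 0 = 0: acc unchanged = O
  bit 1 = 1: acc = O + (4, 4) = (4, 4)
  bit 2 = 0: acc unchanged = (4, 4)
  bit 3 = 1: acc = (4, 4) + (6, 7) = (6, 4)

10P = (6, 4)


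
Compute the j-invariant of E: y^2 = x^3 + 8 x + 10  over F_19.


Delta = -16(4 a^3 + 27 b^2) mod 19 = 13
-1728 * (4 a)^3 = -1728 * (4*8)^3 mod 19 = 12
j = 12 * 13^(-1) mod 19 = 17

j = 17 (mod 19)


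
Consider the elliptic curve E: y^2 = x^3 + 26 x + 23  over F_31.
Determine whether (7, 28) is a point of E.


Check whether y^2 = x^3 + 26 x + 23 (mod 31) for (x, y) = (7, 28).
LHS: y^2 = 28^2 mod 31 = 9
RHS: x^3 + 26 x + 23 = 7^3 + 26*7 + 23 mod 31 = 21
LHS != RHS

No, not on the curve


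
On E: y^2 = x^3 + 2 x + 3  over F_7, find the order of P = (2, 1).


Compute successive multiples of P until we hit O:
  1P = (2, 1)
  2P = (3, 6)
  3P = (6, 0)
  4P = (3, 1)
  5P = (2, 6)
  6P = O

ord(P) = 6


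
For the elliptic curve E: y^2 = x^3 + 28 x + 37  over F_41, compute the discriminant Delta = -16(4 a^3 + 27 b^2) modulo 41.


4 a^3 + 27 b^2 = 4*28^3 + 27*37^2 = 87808 + 36963 = 124771
Delta = -16 * (124771) = -1996336
Delta mod 41 = 36

Delta = 36 (mod 41)


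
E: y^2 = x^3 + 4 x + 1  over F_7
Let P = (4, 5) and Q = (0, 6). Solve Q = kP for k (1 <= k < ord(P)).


Enumerate multiples of P until we hit Q = (0, 6):
  1P = (4, 5)
  2P = (0, 6)
Match found at i = 2.

k = 2


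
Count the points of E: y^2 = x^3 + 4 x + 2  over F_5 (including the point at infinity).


For each x in F_5, count y with y^2 = x^3 + 4 x + 2 mod 5:
  x = 3: RHS = 1, y in [1, 4]  -> 2 point(s)
Affine points: 2. Add the point at infinity: total = 3.

#E(F_5) = 3


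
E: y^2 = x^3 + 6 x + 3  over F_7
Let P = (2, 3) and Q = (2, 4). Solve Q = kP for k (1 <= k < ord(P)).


Enumerate multiples of P until we hit Q = (2, 4):
  1P = (2, 3)
  2P = (5, 2)
  3P = (4, 0)
  4P = (5, 5)
  5P = (2, 4)
Match found at i = 5.

k = 5


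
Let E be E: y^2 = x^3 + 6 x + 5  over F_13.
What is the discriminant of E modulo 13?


4 a^3 + 27 b^2 = 4*6^3 + 27*5^2 = 864 + 675 = 1539
Delta = -16 * (1539) = -24624
Delta mod 13 = 11

Delta = 11 (mod 13)


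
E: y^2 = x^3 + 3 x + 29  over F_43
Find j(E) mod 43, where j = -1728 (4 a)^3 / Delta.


Delta = -16(4 a^3 + 27 b^2) mod 43 = 30
-1728 * (4 a)^3 = -1728 * (4*3)^3 mod 43 = 22
j = 22 * 30^(-1) mod 43 = 38

j = 38 (mod 43)


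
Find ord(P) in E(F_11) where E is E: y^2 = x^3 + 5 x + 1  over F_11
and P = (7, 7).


Compute successive multiples of P until we hit O:
  1P = (7, 7)
  2P = (6, 7)
  3P = (9, 4)
  4P = (0, 10)
  5P = (8, 6)
  6P = (8, 5)
  7P = (0, 1)
  8P = (9, 7)
  ... (continuing to 11P)
  11P = O

ord(P) = 11


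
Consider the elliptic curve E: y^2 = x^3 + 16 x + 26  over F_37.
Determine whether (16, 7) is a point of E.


Check whether y^2 = x^3 + 16 x + 26 (mod 37) for (x, y) = (16, 7).
LHS: y^2 = 7^2 mod 37 = 12
RHS: x^3 + 16 x + 26 = 16^3 + 16*16 + 26 mod 37 = 12
LHS = RHS

Yes, on the curve


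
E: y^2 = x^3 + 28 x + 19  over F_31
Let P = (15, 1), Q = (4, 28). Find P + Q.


P != Q, so use the chord formula.
s = (y2 - y1) / (x2 - x1) = (27) / (20) mod 31 = 6
x3 = s^2 - x1 - x2 mod 31 = 6^2 - 15 - 4 = 17
y3 = s (x1 - x3) - y1 mod 31 = 6 * (15 - 17) - 1 = 18

P + Q = (17, 18)


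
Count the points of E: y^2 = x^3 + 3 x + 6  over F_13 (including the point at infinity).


For each x in F_13, count y with y^2 = x^3 + 3 x + 6 mod 13:
  x = 1: RHS = 10, y in [6, 7]  -> 2 point(s)
  x = 3: RHS = 3, y in [4, 9]  -> 2 point(s)
  x = 4: RHS = 4, y in [2, 11]  -> 2 point(s)
  x = 5: RHS = 3, y in [4, 9]  -> 2 point(s)
  x = 8: RHS = 9, y in [3, 10]  -> 2 point(s)
  x = 10: RHS = 9, y in [3, 10]  -> 2 point(s)
Affine points: 12. Add the point at infinity: total = 13.

#E(F_13) = 13


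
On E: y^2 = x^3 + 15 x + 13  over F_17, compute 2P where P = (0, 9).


Doubling: s = (3 x1^2 + a) / (2 y1)
s = (3*0^2 + 15) / (2*9) mod 17 = 15
x3 = s^2 - 2 x1 mod 17 = 15^2 - 2*0 = 4
y3 = s (x1 - x3) - y1 mod 17 = 15 * (0 - 4) - 9 = 16

2P = (4, 16)


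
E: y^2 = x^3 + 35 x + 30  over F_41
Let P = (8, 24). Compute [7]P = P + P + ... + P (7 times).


k = 7 = 111_2 (binary, LSB first: 111)
Double-and-add from P = (8, 24):
  bit 0 = 1: acc = O + (8, 24) = (8, 24)
  bit 1 = 1: acc = (8, 24) + (24, 37) = (30, 35)
  bit 2 = 1: acc = (30, 35) + (34, 4) = (14, 5)

7P = (14, 5)


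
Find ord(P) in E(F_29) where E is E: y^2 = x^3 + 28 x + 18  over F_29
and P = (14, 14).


Compute successive multiples of P until we hit O:
  1P = (14, 14)
  2P = (21, 6)
  3P = (3, 19)
  4P = (17, 19)
  5P = (4, 22)
  6P = (7, 21)
  7P = (9, 10)
  8P = (2, 13)
  ... (continuing to 19P)
  19P = O

ord(P) = 19


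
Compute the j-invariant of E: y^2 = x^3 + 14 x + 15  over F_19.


Delta = -16(4 a^3 + 27 b^2) mod 19 = 5
-1728 * (4 a)^3 = -1728 * (4*14)^3 mod 19 = 18
j = 18 * 5^(-1) mod 19 = 15

j = 15 (mod 19)


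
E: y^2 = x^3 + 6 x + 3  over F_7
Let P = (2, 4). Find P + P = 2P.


Doubling: s = (3 x1^2 + a) / (2 y1)
s = (3*2^2 + 6) / (2*4) mod 7 = 4
x3 = s^2 - 2 x1 mod 7 = 4^2 - 2*2 = 5
y3 = s (x1 - x3) - y1 mod 7 = 4 * (2 - 5) - 4 = 5

2P = (5, 5)


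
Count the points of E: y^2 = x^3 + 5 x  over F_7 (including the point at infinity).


For each x in F_7, count y with y^2 = x^3 + 5 x + 0 mod 7:
  x = 0: RHS = 0, y in [0]  -> 1 point(s)
  x = 2: RHS = 4, y in [2, 5]  -> 2 point(s)
  x = 3: RHS = 0, y in [0]  -> 1 point(s)
  x = 4: RHS = 0, y in [0]  -> 1 point(s)
  x = 6: RHS = 1, y in [1, 6]  -> 2 point(s)
Affine points: 7. Add the point at infinity: total = 8.

#E(F_7) = 8


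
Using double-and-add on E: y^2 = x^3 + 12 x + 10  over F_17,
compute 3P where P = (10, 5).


k = 3 = 11_2 (binary, LSB first: 11)
Double-and-add from P = (10, 5):
  bit 0 = 1: acc = O + (10, 5) = (10, 5)
  bit 1 = 1: acc = (10, 5) + (13, 0) = (10, 12)

3P = (10, 12)


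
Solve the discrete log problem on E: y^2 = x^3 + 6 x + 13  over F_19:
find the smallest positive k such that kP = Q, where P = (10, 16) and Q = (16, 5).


Enumerate multiples of P until we hit Q = (16, 5):
  1P = (10, 16)
  2P = (16, 5)
Match found at i = 2.

k = 2


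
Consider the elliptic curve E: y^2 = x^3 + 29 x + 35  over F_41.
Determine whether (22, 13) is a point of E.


Check whether y^2 = x^3 + 29 x + 35 (mod 41) for (x, y) = (22, 13).
LHS: y^2 = 13^2 mod 41 = 5
RHS: x^3 + 29 x + 35 = 22^3 + 29*22 + 35 mod 41 = 5
LHS = RHS

Yes, on the curve


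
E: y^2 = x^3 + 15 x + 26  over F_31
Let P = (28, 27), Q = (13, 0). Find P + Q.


P != Q, so use the chord formula.
s = (y2 - y1) / (x2 - x1) = (4) / (16) mod 31 = 8
x3 = s^2 - x1 - x2 mod 31 = 8^2 - 28 - 13 = 23
y3 = s (x1 - x3) - y1 mod 31 = 8 * (28 - 23) - 27 = 13

P + Q = (23, 13)


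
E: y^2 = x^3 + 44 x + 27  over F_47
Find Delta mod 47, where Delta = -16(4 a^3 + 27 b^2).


4 a^3 + 27 b^2 = 4*44^3 + 27*27^2 = 340736 + 19683 = 360419
Delta = -16 * (360419) = -5766704
Delta mod 47 = 8

Delta = 8 (mod 47)


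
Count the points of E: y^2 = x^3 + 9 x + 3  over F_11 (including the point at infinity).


For each x in F_11, count y with y^2 = x^3 + 9 x + 3 mod 11:
  x = 0: RHS = 3, y in [5, 6]  -> 2 point(s)
  x = 4: RHS = 4, y in [2, 9]  -> 2 point(s)
  x = 6: RHS = 9, y in [3, 8]  -> 2 point(s)
  x = 8: RHS = 4, y in [2, 9]  -> 2 point(s)
  x = 10: RHS = 4, y in [2, 9]  -> 2 point(s)
Affine points: 10. Add the point at infinity: total = 11.

#E(F_11) = 11


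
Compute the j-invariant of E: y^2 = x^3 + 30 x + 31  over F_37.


Delta = -16(4 a^3 + 27 b^2) mod 37 = 36
-1728 * (4 a)^3 = -1728 * (4*30)^3 mod 37 = 27
j = 27 * 36^(-1) mod 37 = 10

j = 10 (mod 37)


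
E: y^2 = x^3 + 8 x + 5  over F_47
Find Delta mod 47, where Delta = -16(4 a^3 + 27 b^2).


4 a^3 + 27 b^2 = 4*8^3 + 27*5^2 = 2048 + 675 = 2723
Delta = -16 * (2723) = -43568
Delta mod 47 = 1

Delta = 1 (mod 47)


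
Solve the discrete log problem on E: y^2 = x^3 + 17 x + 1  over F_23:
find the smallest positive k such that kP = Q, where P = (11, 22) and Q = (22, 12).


Enumerate multiples of P until we hit Q = (22, 12):
  1P = (11, 22)
  2P = (14, 19)
  3P = (22, 12)
Match found at i = 3.

k = 3


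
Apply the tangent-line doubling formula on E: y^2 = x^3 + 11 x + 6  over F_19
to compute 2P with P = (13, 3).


Doubling: s = (3 x1^2 + a) / (2 y1)
s = (3*13^2 + 11) / (2*3) mod 19 = 4
x3 = s^2 - 2 x1 mod 19 = 4^2 - 2*13 = 9
y3 = s (x1 - x3) - y1 mod 19 = 4 * (13 - 9) - 3 = 13

2P = (9, 13)


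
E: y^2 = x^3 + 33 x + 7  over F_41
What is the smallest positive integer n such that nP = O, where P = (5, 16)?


Compute successive multiples of P until we hit O:
  1P = (5, 16)
  2P = (11, 15)
  3P = (33, 16)
  4P = (3, 25)
  5P = (2, 32)
  6P = (26, 14)
  7P = (26, 27)
  8P = (2, 9)
  ... (continuing to 13P)
  13P = O

ord(P) = 13


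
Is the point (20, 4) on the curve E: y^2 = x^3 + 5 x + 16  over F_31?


Check whether y^2 = x^3 + 5 x + 16 (mod 31) for (x, y) = (20, 4).
LHS: y^2 = 4^2 mod 31 = 16
RHS: x^3 + 5 x + 16 = 20^3 + 5*20 + 16 mod 31 = 25
LHS != RHS

No, not on the curve


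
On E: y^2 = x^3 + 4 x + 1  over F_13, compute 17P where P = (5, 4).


k = 17 = 10001_2 (binary, LSB first: 10001)
Double-and-add from P = (5, 4):
  bit 0 = 1: acc = O + (5, 4) = (5, 4)
  bit 1 = 0: acc unchanged = (5, 4)
  bit 2 = 0: acc unchanged = (5, 4)
  bit 3 = 0: acc unchanged = (5, 4)
  bit 4 = 1: acc = (5, 4) + (10, 1) = (2, 2)

17P = (2, 2)


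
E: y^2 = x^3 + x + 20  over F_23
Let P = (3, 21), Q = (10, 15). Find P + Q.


P != Q, so use the chord formula.
s = (y2 - y1) / (x2 - x1) = (17) / (7) mod 23 = 9
x3 = s^2 - x1 - x2 mod 23 = 9^2 - 3 - 10 = 22
y3 = s (x1 - x3) - y1 mod 23 = 9 * (3 - 22) - 21 = 15

P + Q = (22, 15)


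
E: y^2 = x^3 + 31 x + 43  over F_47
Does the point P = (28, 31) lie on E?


Check whether y^2 = x^3 + 31 x + 43 (mod 47) for (x, y) = (28, 31).
LHS: y^2 = 31^2 mod 47 = 21
RHS: x^3 + 31 x + 43 = 28^3 + 31*28 + 43 mod 47 = 21
LHS = RHS

Yes, on the curve


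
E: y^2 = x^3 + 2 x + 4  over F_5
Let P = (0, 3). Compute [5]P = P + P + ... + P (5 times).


k = 5 = 101_2 (binary, LSB first: 101)
Double-and-add from P = (0, 3):
  bit 0 = 1: acc = O + (0, 3) = (0, 3)
  bit 1 = 0: acc unchanged = (0, 3)
  bit 2 = 1: acc = (0, 3) + (2, 1) = (4, 1)

5P = (4, 1)


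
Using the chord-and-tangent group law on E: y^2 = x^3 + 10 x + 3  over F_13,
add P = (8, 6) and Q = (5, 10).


P != Q, so use the chord formula.
s = (y2 - y1) / (x2 - x1) = (4) / (10) mod 13 = 3
x3 = s^2 - x1 - x2 mod 13 = 3^2 - 8 - 5 = 9
y3 = s (x1 - x3) - y1 mod 13 = 3 * (8 - 9) - 6 = 4

P + Q = (9, 4)


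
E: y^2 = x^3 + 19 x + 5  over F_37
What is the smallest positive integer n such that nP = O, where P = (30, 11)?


Compute successive multiples of P until we hit O:
  1P = (30, 11)
  2P = (11, 18)
  3P = (7, 0)
  4P = (11, 19)
  5P = (30, 26)
  6P = O

ord(P) = 6


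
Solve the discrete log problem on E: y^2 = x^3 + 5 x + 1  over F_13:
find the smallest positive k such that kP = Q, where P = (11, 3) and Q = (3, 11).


Enumerate multiples of P until we hit Q = (3, 11):
  1P = (11, 3)
  2P = (3, 11)
Match found at i = 2.

k = 2


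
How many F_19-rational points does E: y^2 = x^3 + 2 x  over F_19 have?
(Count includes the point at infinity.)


For each x in F_19, count y with y^2 = x^3 + 2 x + 0 mod 19:
  x = 0: RHS = 0, y in [0]  -> 1 point(s)
  x = 6: RHS = 0, y in [0]  -> 1 point(s)
  x = 9: RHS = 6, y in [5, 14]  -> 2 point(s)
  x = 11: RHS = 4, y in [2, 17]  -> 2 point(s)
  x = 12: RHS = 4, y in [2, 17]  -> 2 point(s)
  x = 13: RHS = 0, y in [0]  -> 1 point(s)
  x = 14: RHS = 17, y in [6, 13]  -> 2 point(s)
  x = 15: RHS = 4, y in [2, 17]  -> 2 point(s)
  x = 16: RHS = 5, y in [9, 10]  -> 2 point(s)
  x = 17: RHS = 7, y in [8, 11]  -> 2 point(s)
  x = 18: RHS = 16, y in [4, 15]  -> 2 point(s)
Affine points: 19. Add the point at infinity: total = 20.

#E(F_19) = 20


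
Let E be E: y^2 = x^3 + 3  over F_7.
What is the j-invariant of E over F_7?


Delta = -16(4 a^3 + 27 b^2) mod 7 = 4
-1728 * (4 a)^3 = -1728 * (4*0)^3 mod 7 = 0
j = 0 * 4^(-1) mod 7 = 0

j = 0 (mod 7)


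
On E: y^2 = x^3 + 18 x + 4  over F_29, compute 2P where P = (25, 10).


Doubling: s = (3 x1^2 + a) / (2 y1)
s = (3*25^2 + 18) / (2*10) mod 29 = 12
x3 = s^2 - 2 x1 mod 29 = 12^2 - 2*25 = 7
y3 = s (x1 - x3) - y1 mod 29 = 12 * (25 - 7) - 10 = 3

2P = (7, 3)


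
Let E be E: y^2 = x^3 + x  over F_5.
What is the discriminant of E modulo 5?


4 a^3 + 27 b^2 = 4*1^3 + 27*0^2 = 4 + 0 = 4
Delta = -16 * (4) = -64
Delta mod 5 = 1

Delta = 1 (mod 5)


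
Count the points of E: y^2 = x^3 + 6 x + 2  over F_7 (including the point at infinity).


For each x in F_7, count y with y^2 = x^3 + 6 x + 2 mod 7:
  x = 0: RHS = 2, y in [3, 4]  -> 2 point(s)
  x = 1: RHS = 2, y in [3, 4]  -> 2 point(s)
  x = 2: RHS = 1, y in [1, 6]  -> 2 point(s)
  x = 6: RHS = 2, y in [3, 4]  -> 2 point(s)
Affine points: 8. Add the point at infinity: total = 9.

#E(F_7) = 9


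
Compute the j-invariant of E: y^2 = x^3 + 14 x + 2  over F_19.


Delta = -16(4 a^3 + 27 b^2) mod 19 = 2
-1728 * (4 a)^3 = -1728 * (4*14)^3 mod 19 = 18
j = 18 * 2^(-1) mod 19 = 9

j = 9 (mod 19)


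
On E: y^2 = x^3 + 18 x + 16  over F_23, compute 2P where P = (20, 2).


Doubling: s = (3 x1^2 + a) / (2 y1)
s = (3*20^2 + 18) / (2*2) mod 23 = 17
x3 = s^2 - 2 x1 mod 23 = 17^2 - 2*20 = 19
y3 = s (x1 - x3) - y1 mod 23 = 17 * (20 - 19) - 2 = 15

2P = (19, 15)


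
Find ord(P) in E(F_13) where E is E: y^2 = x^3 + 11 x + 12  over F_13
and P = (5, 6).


Compute successive multiples of P until we hit O:
  1P = (5, 6)
  2P = (2, 9)
  3P = (7, 9)
  4P = (0, 8)
  5P = (4, 4)
  6P = (8, 1)
  7P = (10, 11)
  8P = (12, 0)
  ... (continuing to 16P)
  16P = O

ord(P) = 16


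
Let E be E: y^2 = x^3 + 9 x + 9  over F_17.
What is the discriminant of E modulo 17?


4 a^3 + 27 b^2 = 4*9^3 + 27*9^2 = 2916 + 2187 = 5103
Delta = -16 * (5103) = -81648
Delta mod 17 = 3

Delta = 3 (mod 17)


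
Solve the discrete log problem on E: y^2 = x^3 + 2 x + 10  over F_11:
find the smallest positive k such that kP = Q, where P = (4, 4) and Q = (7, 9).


Enumerate multiples of P until we hit Q = (7, 9):
  1P = (4, 4)
  2P = (7, 2)
  3P = (9, 3)
  4P = (2, 0)
  5P = (9, 8)
  6P = (7, 9)
Match found at i = 6.

k = 6


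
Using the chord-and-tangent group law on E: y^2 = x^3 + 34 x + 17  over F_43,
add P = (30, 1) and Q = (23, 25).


P != Q, so use the chord formula.
s = (y2 - y1) / (x2 - x1) = (24) / (36) mod 43 = 15
x3 = s^2 - x1 - x2 mod 43 = 15^2 - 30 - 23 = 0
y3 = s (x1 - x3) - y1 mod 43 = 15 * (30 - 0) - 1 = 19

P + Q = (0, 19)


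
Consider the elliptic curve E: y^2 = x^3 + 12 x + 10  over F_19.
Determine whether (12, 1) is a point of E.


Check whether y^2 = x^3 + 12 x + 10 (mod 19) for (x, y) = (12, 1).
LHS: y^2 = 1^2 mod 19 = 1
RHS: x^3 + 12 x + 10 = 12^3 + 12*12 + 10 mod 19 = 1
LHS = RHS

Yes, on the curve


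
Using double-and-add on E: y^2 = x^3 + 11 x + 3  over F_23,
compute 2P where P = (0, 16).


k = 2 = 10_2 (binary, LSB first: 01)
Double-and-add from P = (0, 16):
  bit 0 = 0: acc unchanged = O
  bit 1 = 1: acc = O + (12, 0) = (12, 0)

2P = (12, 0)


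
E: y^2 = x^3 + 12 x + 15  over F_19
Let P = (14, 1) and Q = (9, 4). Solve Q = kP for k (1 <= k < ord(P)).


Enumerate multiples of P until we hit Q = (9, 4):
  1P = (14, 1)
  2P = (7, 9)
  3P = (9, 15)
  4P = (16, 16)
  5P = (12, 14)
  6P = (2, 16)
  7P = (1, 16)
  8P = (15, 6)
  9P = (15, 13)
  10P = (1, 3)
  11P = (2, 3)
  12P = (12, 5)
  13P = (16, 3)
  14P = (9, 4)
Match found at i = 14.

k = 14


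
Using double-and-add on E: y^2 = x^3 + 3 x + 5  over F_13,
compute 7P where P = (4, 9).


k = 7 = 111_2 (binary, LSB first: 111)
Double-and-add from P = (4, 9):
  bit 0 = 1: acc = O + (4, 9) = (4, 9)
  bit 1 = 1: acc = (4, 9) + (4, 4) = O
  bit 2 = 1: acc = O + (4, 9) = (4, 9)

7P = (4, 9)


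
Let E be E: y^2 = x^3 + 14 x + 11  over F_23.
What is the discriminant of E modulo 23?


4 a^3 + 27 b^2 = 4*14^3 + 27*11^2 = 10976 + 3267 = 14243
Delta = -16 * (14243) = -227888
Delta mod 23 = 19

Delta = 19 (mod 23)


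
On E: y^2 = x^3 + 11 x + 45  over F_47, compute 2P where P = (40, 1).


Doubling: s = (3 x1^2 + a) / (2 y1)
s = (3*40^2 + 11) / (2*1) mod 47 = 32
x3 = s^2 - 2 x1 mod 47 = 32^2 - 2*40 = 4
y3 = s (x1 - x3) - y1 mod 47 = 32 * (40 - 4) - 1 = 23

2P = (4, 23)


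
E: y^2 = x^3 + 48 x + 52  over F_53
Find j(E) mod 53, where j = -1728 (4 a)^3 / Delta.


Delta = -16(4 a^3 + 27 b^2) mod 53 = 42
-1728 * (4 a)^3 = -1728 * (4*48)^3 mod 53 = 10
j = 10 * 42^(-1) mod 53 = 28

j = 28 (mod 53)


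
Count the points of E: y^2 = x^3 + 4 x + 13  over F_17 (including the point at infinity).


For each x in F_17, count y with y^2 = x^3 + 4 x + 13 mod 17:
  x = 0: RHS = 13, y in [8, 9]  -> 2 point(s)
  x = 1: RHS = 1, y in [1, 16]  -> 2 point(s)
  x = 3: RHS = 1, y in [1, 16]  -> 2 point(s)
  x = 4: RHS = 8, y in [5, 12]  -> 2 point(s)
  x = 6: RHS = 15, y in [7, 10]  -> 2 point(s)
  x = 8: RHS = 13, y in [8, 9]  -> 2 point(s)
  x = 9: RHS = 13, y in [8, 9]  -> 2 point(s)
  x = 10: RHS = 16, y in [4, 13]  -> 2 point(s)
  x = 12: RHS = 4, y in [2, 15]  -> 2 point(s)
  x = 13: RHS = 1, y in [1, 16]  -> 2 point(s)
  x = 14: RHS = 8, y in [5, 12]  -> 2 point(s)
  x = 16: RHS = 8, y in [5, 12]  -> 2 point(s)
Affine points: 24. Add the point at infinity: total = 25.

#E(F_17) = 25


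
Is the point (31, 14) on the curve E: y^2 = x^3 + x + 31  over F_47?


Check whether y^2 = x^3 + 1 x + 31 (mod 47) for (x, y) = (31, 14).
LHS: y^2 = 14^2 mod 47 = 8
RHS: x^3 + 1 x + 31 = 31^3 + 1*31 + 31 mod 47 = 8
LHS = RHS

Yes, on the curve


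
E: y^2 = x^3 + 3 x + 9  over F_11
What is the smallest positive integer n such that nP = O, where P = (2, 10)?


Compute successive multiples of P until we hit O:
  1P = (2, 10)
  2P = (0, 8)
  3P = (10, 4)
  4P = (3, 10)
  5P = (6, 1)
  6P = (6, 10)
  7P = (3, 1)
  8P = (10, 7)
  ... (continuing to 11P)
  11P = O

ord(P) = 11


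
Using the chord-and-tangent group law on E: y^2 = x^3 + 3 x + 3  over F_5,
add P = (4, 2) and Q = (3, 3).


P != Q, so use the chord formula.
s = (y2 - y1) / (x2 - x1) = (1) / (4) mod 5 = 4
x3 = s^2 - x1 - x2 mod 5 = 4^2 - 4 - 3 = 4
y3 = s (x1 - x3) - y1 mod 5 = 4 * (4 - 4) - 2 = 3

P + Q = (4, 3)


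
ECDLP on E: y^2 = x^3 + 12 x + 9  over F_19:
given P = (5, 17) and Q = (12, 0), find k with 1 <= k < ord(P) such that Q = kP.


Enumerate multiples of P until we hit Q = (12, 0):
  1P = (5, 17)
  2P = (13, 5)
  3P = (8, 16)
  4P = (4, 8)
  5P = (15, 7)
  6P = (0, 16)
  7P = (11, 16)
  8P = (12, 0)
Match found at i = 8.

k = 8


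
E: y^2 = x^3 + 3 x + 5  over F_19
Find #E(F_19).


For each x in F_19, count y with y^2 = x^3 + 3 x + 5 mod 19:
  x = 0: RHS = 5, y in [9, 10]  -> 2 point(s)
  x = 1: RHS = 9, y in [3, 16]  -> 2 point(s)
  x = 2: RHS = 0, y in [0]  -> 1 point(s)
  x = 4: RHS = 5, y in [9, 10]  -> 2 point(s)
  x = 6: RHS = 11, y in [7, 12]  -> 2 point(s)
  x = 8: RHS = 9, y in [3, 16]  -> 2 point(s)
  x = 9: RHS = 1, y in [1, 18]  -> 2 point(s)
  x = 10: RHS = 9, y in [3, 16]  -> 2 point(s)
  x = 11: RHS = 1, y in [1, 18]  -> 2 point(s)
  x = 14: RHS = 17, y in [6, 13]  -> 2 point(s)
  x = 15: RHS = 5, y in [9, 10]  -> 2 point(s)
  x = 16: RHS = 7, y in [8, 11]  -> 2 point(s)
  x = 18: RHS = 1, y in [1, 18]  -> 2 point(s)
Affine points: 25. Add the point at infinity: total = 26.

#E(F_19) = 26


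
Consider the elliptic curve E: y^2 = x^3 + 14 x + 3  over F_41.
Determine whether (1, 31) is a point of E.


Check whether y^2 = x^3 + 14 x + 3 (mod 41) for (x, y) = (1, 31).
LHS: y^2 = 31^2 mod 41 = 18
RHS: x^3 + 14 x + 3 = 1^3 + 14*1 + 3 mod 41 = 18
LHS = RHS

Yes, on the curve


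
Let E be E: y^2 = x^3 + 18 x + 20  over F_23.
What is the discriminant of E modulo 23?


4 a^3 + 27 b^2 = 4*18^3 + 27*20^2 = 23328 + 10800 = 34128
Delta = -16 * (34128) = -546048
Delta mod 23 = 18

Delta = 18 (mod 23)


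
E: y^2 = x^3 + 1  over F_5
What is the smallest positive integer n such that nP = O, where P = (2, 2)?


Compute successive multiples of P until we hit O:
  1P = (2, 2)
  2P = (0, 4)
  3P = (4, 0)
  4P = (0, 1)
  5P = (2, 3)
  6P = O

ord(P) = 6


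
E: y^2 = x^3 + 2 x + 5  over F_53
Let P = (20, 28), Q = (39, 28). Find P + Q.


P != Q, so use the chord formula.
s = (y2 - y1) / (x2 - x1) = (0) / (19) mod 53 = 0
x3 = s^2 - x1 - x2 mod 53 = 0^2 - 20 - 39 = 47
y3 = s (x1 - x3) - y1 mod 53 = 0 * (20 - 47) - 28 = 25

P + Q = (47, 25)


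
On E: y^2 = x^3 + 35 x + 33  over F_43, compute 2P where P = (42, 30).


Doubling: s = (3 x1^2 + a) / (2 y1)
s = (3*42^2 + 35) / (2*30) mod 43 = 25
x3 = s^2 - 2 x1 mod 43 = 25^2 - 2*42 = 25
y3 = s (x1 - x3) - y1 mod 43 = 25 * (42 - 25) - 30 = 8

2P = (25, 8)


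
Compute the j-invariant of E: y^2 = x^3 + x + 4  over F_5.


Delta = -16(4 a^3 + 27 b^2) mod 5 = 4
-1728 * (4 a)^3 = -1728 * (4*1)^3 mod 5 = 3
j = 3 * 4^(-1) mod 5 = 2

j = 2 (mod 5)


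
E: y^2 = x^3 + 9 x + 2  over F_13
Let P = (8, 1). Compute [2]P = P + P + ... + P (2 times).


k = 2 = 10_2 (binary, LSB first: 01)
Double-and-add from P = (8, 1):
  bit 0 = 0: acc unchanged = O
  bit 1 = 1: acc = O + (6, 5) = (6, 5)

2P = (6, 5)


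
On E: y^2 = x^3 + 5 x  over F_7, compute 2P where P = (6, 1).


k = 2 = 10_2 (binary, LSB first: 01)
Double-and-add from P = (6, 1):
  bit 0 = 0: acc unchanged = O
  bit 1 = 1: acc = O + (4, 0) = (4, 0)

2P = (4, 0)


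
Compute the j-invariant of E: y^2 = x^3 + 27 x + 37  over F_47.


Delta = -16(4 a^3 + 27 b^2) mod 47 = 22
-1728 * (4 a)^3 = -1728 * (4*27)^3 mod 47 = 10
j = 10 * 22^(-1) mod 47 = 9

j = 9 (mod 47)


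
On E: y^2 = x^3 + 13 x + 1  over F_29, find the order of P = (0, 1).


Compute successive multiples of P until we hit O:
  1P = (0, 1)
  2P = (6, 18)
  3P = (27, 24)
  4P = (11, 24)
  5P = (2, 8)
  6P = (3, 3)
  7P = (20, 5)
  8P = (16, 19)
  ... (continuing to 18P)
  18P = O

ord(P) = 18


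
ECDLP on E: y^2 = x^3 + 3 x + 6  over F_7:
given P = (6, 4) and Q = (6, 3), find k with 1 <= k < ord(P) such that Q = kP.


Enumerate multiples of P until we hit Q = (6, 3):
  1P = (6, 4)
  2P = (3, 0)
  3P = (6, 3)
Match found at i = 3.

k = 3


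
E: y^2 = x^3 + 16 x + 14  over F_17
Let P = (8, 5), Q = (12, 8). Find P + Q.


P != Q, so use the chord formula.
s = (y2 - y1) / (x2 - x1) = (3) / (4) mod 17 = 5
x3 = s^2 - x1 - x2 mod 17 = 5^2 - 8 - 12 = 5
y3 = s (x1 - x3) - y1 mod 17 = 5 * (8 - 5) - 5 = 10

P + Q = (5, 10)


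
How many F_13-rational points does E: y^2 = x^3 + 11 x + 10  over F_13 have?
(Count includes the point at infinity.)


For each x in F_13, count y with y^2 = x^3 + 11 x + 10 mod 13:
  x = 0: RHS = 10, y in [6, 7]  -> 2 point(s)
  x = 1: RHS = 9, y in [3, 10]  -> 2 point(s)
  x = 2: RHS = 1, y in [1, 12]  -> 2 point(s)
  x = 4: RHS = 1, y in [1, 12]  -> 2 point(s)
  x = 7: RHS = 1, y in [1, 12]  -> 2 point(s)
  x = 8: RHS = 12, y in [5, 8]  -> 2 point(s)
Affine points: 12. Add the point at infinity: total = 13.

#E(F_13) = 13


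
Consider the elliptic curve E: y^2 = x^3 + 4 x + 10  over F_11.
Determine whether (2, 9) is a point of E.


Check whether y^2 = x^3 + 4 x + 10 (mod 11) for (x, y) = (2, 9).
LHS: y^2 = 9^2 mod 11 = 4
RHS: x^3 + 4 x + 10 = 2^3 + 4*2 + 10 mod 11 = 4
LHS = RHS

Yes, on the curve


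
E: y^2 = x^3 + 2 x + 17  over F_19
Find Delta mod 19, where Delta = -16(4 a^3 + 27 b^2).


4 a^3 + 27 b^2 = 4*2^3 + 27*17^2 = 32 + 7803 = 7835
Delta = -16 * (7835) = -125360
Delta mod 19 = 2

Delta = 2 (mod 19)


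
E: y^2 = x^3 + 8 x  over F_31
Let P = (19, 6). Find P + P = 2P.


Doubling: s = (3 x1^2 + a) / (2 y1)
s = (3*19^2 + 8) / (2*6) mod 31 = 16
x3 = s^2 - 2 x1 mod 31 = 16^2 - 2*19 = 1
y3 = s (x1 - x3) - y1 mod 31 = 16 * (19 - 1) - 6 = 3

2P = (1, 3)


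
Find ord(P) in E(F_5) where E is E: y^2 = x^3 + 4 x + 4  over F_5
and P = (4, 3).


Compute successive multiples of P until we hit O:
  1P = (4, 3)
  2P = (1, 3)
  3P = (0, 2)
  4P = (2, 0)
  5P = (0, 3)
  6P = (1, 2)
  7P = (4, 2)
  8P = O

ord(P) = 8


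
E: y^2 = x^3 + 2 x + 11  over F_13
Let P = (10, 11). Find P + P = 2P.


Doubling: s = (3 x1^2 + a) / (2 y1)
s = (3*10^2 + 2) / (2*11) mod 13 = 9
x3 = s^2 - 2 x1 mod 13 = 9^2 - 2*10 = 9
y3 = s (x1 - x3) - y1 mod 13 = 9 * (10 - 9) - 11 = 11

2P = (9, 11)


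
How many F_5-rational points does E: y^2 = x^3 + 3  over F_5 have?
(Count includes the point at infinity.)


For each x in F_5, count y with y^2 = x^3 + 0 x + 3 mod 5:
  x = 1: RHS = 4, y in [2, 3]  -> 2 point(s)
  x = 2: RHS = 1, y in [1, 4]  -> 2 point(s)
  x = 3: RHS = 0, y in [0]  -> 1 point(s)
Affine points: 5. Add the point at infinity: total = 6.

#E(F_5) = 6


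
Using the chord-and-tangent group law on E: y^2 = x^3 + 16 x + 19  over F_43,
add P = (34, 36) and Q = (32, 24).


P != Q, so use the chord formula.
s = (y2 - y1) / (x2 - x1) = (31) / (41) mod 43 = 6
x3 = s^2 - x1 - x2 mod 43 = 6^2 - 34 - 32 = 13
y3 = s (x1 - x3) - y1 mod 43 = 6 * (34 - 13) - 36 = 4

P + Q = (13, 4)


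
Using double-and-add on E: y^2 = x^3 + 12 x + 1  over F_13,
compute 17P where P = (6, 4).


k = 17 = 10001_2 (binary, LSB first: 10001)
Double-and-add from P = (6, 4):
  bit 0 = 1: acc = O + (6, 4) = (6, 4)
  bit 1 = 0: acc unchanged = (6, 4)
  bit 2 = 0: acc unchanged = (6, 4)
  bit 3 = 0: acc unchanged = (6, 4)
  bit 4 = 1: acc = (6, 4) + (12, 1) = (5, 2)

17P = (5, 2)


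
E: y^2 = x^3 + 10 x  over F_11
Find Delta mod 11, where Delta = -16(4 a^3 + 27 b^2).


4 a^3 + 27 b^2 = 4*10^3 + 27*0^2 = 4000 + 0 = 4000
Delta = -16 * (4000) = -64000
Delta mod 11 = 9

Delta = 9 (mod 11)


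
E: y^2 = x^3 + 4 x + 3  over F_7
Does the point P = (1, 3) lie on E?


Check whether y^2 = x^3 + 4 x + 3 (mod 7) for (x, y) = (1, 3).
LHS: y^2 = 3^2 mod 7 = 2
RHS: x^3 + 4 x + 3 = 1^3 + 4*1 + 3 mod 7 = 1
LHS != RHS

No, not on the curve


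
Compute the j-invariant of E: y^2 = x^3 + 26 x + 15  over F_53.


Delta = -16(4 a^3 + 27 b^2) mod 53 = 10
-1728 * (4 a)^3 = -1728 * (4*26)^3 mod 53 = 44
j = 44 * 10^(-1) mod 53 = 15

j = 15 (mod 53)


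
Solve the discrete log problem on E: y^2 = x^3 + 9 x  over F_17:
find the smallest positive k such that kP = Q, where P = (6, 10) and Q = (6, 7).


Enumerate multiples of P until we hit Q = (6, 7):
  1P = (6, 10)
  2P = (13, 6)
  3P = (7, 10)
  4P = (4, 7)
  5P = (5, 0)
  6P = (4, 10)
  7P = (7, 7)
  8P = (13, 11)
  9P = (6, 7)
Match found at i = 9.

k = 9


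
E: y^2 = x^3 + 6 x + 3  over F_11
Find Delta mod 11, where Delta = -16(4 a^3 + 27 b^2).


4 a^3 + 27 b^2 = 4*6^3 + 27*3^2 = 864 + 243 = 1107
Delta = -16 * (1107) = -17712
Delta mod 11 = 9

Delta = 9 (mod 11)


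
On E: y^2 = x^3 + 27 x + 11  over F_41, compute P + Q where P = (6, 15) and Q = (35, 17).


P != Q, so use the chord formula.
s = (y2 - y1) / (x2 - x1) = (2) / (29) mod 41 = 34
x3 = s^2 - x1 - x2 mod 41 = 34^2 - 6 - 35 = 8
y3 = s (x1 - x3) - y1 mod 41 = 34 * (6 - 8) - 15 = 40

P + Q = (8, 40)


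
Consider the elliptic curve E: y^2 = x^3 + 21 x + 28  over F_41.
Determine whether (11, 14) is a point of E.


Check whether y^2 = x^3 + 21 x + 28 (mod 41) for (x, y) = (11, 14).
LHS: y^2 = 14^2 mod 41 = 32
RHS: x^3 + 21 x + 28 = 11^3 + 21*11 + 28 mod 41 = 32
LHS = RHS

Yes, on the curve


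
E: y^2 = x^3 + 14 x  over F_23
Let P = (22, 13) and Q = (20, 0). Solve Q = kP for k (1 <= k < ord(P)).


Enumerate multiples of P until we hit Q = (20, 0):
  1P = (22, 13)
  2P = (6, 1)
  3P = (20, 0)
Match found at i = 3.

k = 3


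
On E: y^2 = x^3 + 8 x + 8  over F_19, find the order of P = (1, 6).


Compute successive multiples of P until we hit O:
  1P = (1, 6)
  2P = (9, 12)
  3P = (6, 14)
  4P = (10, 10)
  5P = (15, 11)
  6P = (4, 16)
  7P = (4, 3)
  8P = (15, 8)
  ... (continuing to 13P)
  13P = O

ord(P) = 13


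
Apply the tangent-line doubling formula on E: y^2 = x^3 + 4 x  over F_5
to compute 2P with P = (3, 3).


Doubling: s = (3 x1^2 + a) / (2 y1)
s = (3*3^2 + 4) / (2*3) mod 5 = 1
x3 = s^2 - 2 x1 mod 5 = 1^2 - 2*3 = 0
y3 = s (x1 - x3) - y1 mod 5 = 1 * (3 - 0) - 3 = 0

2P = (0, 0)


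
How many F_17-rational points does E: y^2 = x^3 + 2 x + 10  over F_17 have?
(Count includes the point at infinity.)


For each x in F_17, count y with y^2 = x^3 + 2 x + 10 mod 17:
  x = 1: RHS = 13, y in [8, 9]  -> 2 point(s)
  x = 3: RHS = 9, y in [3, 14]  -> 2 point(s)
  x = 5: RHS = 9, y in [3, 14]  -> 2 point(s)
  x = 6: RHS = 0, y in [0]  -> 1 point(s)
  x = 9: RHS = 9, y in [3, 14]  -> 2 point(s)
  x = 15: RHS = 15, y in [7, 10]  -> 2 point(s)
Affine points: 11. Add the point at infinity: total = 12.

#E(F_17) = 12


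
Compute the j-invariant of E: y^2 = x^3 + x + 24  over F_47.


Delta = -16(4 a^3 + 27 b^2) mod 47 = 16
-1728 * (4 a)^3 = -1728 * (4*1)^3 mod 47 = 46
j = 46 * 16^(-1) mod 47 = 44

j = 44 (mod 47)


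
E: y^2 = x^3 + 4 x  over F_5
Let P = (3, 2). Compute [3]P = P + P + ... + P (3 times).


k = 3 = 11_2 (binary, LSB first: 11)
Double-and-add from P = (3, 2):
  bit 0 = 1: acc = O + (3, 2) = (3, 2)
  bit 1 = 1: acc = (3, 2) + (0, 0) = (3, 3)

3P = (3, 3)


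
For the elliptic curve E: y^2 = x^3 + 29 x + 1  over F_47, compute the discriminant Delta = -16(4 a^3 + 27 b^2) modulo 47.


4 a^3 + 27 b^2 = 4*29^3 + 27*1^2 = 97556 + 27 = 97583
Delta = -16 * (97583) = -1561328
Delta mod 47 = 12

Delta = 12 (mod 47)


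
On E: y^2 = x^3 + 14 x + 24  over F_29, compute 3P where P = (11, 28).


k = 3 = 11_2 (binary, LSB first: 11)
Double-and-add from P = (11, 28):
  bit 0 = 1: acc = O + (11, 28) = (11, 28)
  bit 1 = 1: acc = (11, 28) + (7, 1) = (4, 12)

3P = (4, 12)


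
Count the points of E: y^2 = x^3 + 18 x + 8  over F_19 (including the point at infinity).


For each x in F_19, count y with y^2 = x^3 + 18 x + 8 mod 19:
  x = 4: RHS = 11, y in [7, 12]  -> 2 point(s)
  x = 6: RHS = 9, y in [3, 16]  -> 2 point(s)
  x = 9: RHS = 6, y in [5, 14]  -> 2 point(s)
  x = 11: RHS = 17, y in [6, 13]  -> 2 point(s)
  x = 13: RHS = 7, y in [8, 11]  -> 2 point(s)
  x = 15: RHS = 5, y in [9, 10]  -> 2 point(s)
Affine points: 12. Add the point at infinity: total = 13.

#E(F_19) = 13


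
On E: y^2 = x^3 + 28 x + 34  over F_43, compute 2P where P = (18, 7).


Doubling: s = (3 x1^2 + a) / (2 y1)
s = (3*18^2 + 28) / (2*7) mod 43 = 10
x3 = s^2 - 2 x1 mod 43 = 10^2 - 2*18 = 21
y3 = s (x1 - x3) - y1 mod 43 = 10 * (18 - 21) - 7 = 6

2P = (21, 6)


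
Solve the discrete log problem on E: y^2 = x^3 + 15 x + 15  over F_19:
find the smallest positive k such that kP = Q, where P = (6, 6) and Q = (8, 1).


Enumerate multiples of P until we hit Q = (8, 1):
  1P = (6, 6)
  2P = (4, 5)
  3P = (14, 9)
  4P = (3, 7)
  5P = (8, 1)
Match found at i = 5.

k = 5


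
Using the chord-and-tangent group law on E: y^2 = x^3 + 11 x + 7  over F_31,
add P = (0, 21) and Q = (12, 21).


P != Q, so use the chord formula.
s = (y2 - y1) / (x2 - x1) = (0) / (12) mod 31 = 0
x3 = s^2 - x1 - x2 mod 31 = 0^2 - 0 - 12 = 19
y3 = s (x1 - x3) - y1 mod 31 = 0 * (0 - 19) - 21 = 10

P + Q = (19, 10)


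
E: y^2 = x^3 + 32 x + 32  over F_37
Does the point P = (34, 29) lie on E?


Check whether y^2 = x^3 + 32 x + 32 (mod 37) for (x, y) = (34, 29).
LHS: y^2 = 29^2 mod 37 = 27
RHS: x^3 + 32 x + 32 = 34^3 + 32*34 + 32 mod 37 = 20
LHS != RHS

No, not on the curve


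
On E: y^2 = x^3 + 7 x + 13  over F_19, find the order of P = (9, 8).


Compute successive multiples of P until we hit O:
  1P = (9, 8)
  2P = (2, 4)
  3P = (6, 10)
  4P = (15, 15)
  5P = (18, 10)
  6P = (8, 7)
  7P = (3, 17)
  8P = (14, 9)
  ... (continuing to 22P)
  22P = O

ord(P) = 22


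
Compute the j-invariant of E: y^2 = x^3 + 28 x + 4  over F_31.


Delta = -16(4 a^3 + 27 b^2) mod 31 = 24
-1728 * (4 a)^3 = -1728 * (4*28)^3 mod 31 = 2
j = 2 * 24^(-1) mod 31 = 13

j = 13 (mod 31)


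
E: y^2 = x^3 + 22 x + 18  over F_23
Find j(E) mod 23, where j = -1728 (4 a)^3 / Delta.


Delta = -16(4 a^3 + 27 b^2) mod 23 = 5
-1728 * (4 a)^3 = -1728 * (4*22)^3 mod 23 = 8
j = 8 * 5^(-1) mod 23 = 20

j = 20 (mod 23)


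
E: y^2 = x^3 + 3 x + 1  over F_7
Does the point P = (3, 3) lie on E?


Check whether y^2 = x^3 + 3 x + 1 (mod 7) for (x, y) = (3, 3).
LHS: y^2 = 3^2 mod 7 = 2
RHS: x^3 + 3 x + 1 = 3^3 + 3*3 + 1 mod 7 = 2
LHS = RHS

Yes, on the curve


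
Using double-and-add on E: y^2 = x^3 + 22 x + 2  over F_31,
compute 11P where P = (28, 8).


k = 11 = 1011_2 (binary, LSB first: 1101)
Double-and-add from P = (28, 8):
  bit 0 = 1: acc = O + (28, 8) = (28, 8)
  bit 1 = 1: acc = (28, 8) + (0, 8) = (3, 23)
  bit 2 = 0: acc unchanged = (3, 23)
  bit 3 = 1: acc = (3, 23) + (22, 25) = (0, 23)

11P = (0, 23)


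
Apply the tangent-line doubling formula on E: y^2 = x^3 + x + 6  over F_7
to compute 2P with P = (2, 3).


Doubling: s = (3 x1^2 + a) / (2 y1)
s = (3*2^2 + 1) / (2*3) mod 7 = 1
x3 = s^2 - 2 x1 mod 7 = 1^2 - 2*2 = 4
y3 = s (x1 - x3) - y1 mod 7 = 1 * (2 - 4) - 3 = 2

2P = (4, 2)


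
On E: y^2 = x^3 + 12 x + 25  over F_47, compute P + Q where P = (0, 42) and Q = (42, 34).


P != Q, so use the chord formula.
s = (y2 - y1) / (x2 - x1) = (39) / (42) mod 47 = 11
x3 = s^2 - x1 - x2 mod 47 = 11^2 - 0 - 42 = 32
y3 = s (x1 - x3) - y1 mod 47 = 11 * (0 - 32) - 42 = 29

P + Q = (32, 29)


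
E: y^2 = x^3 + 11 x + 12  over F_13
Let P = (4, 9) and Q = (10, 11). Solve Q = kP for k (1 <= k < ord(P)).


Enumerate multiples of P until we hit Q = (10, 11):
  1P = (4, 9)
  2P = (8, 1)
  3P = (5, 6)
  4P = (0, 5)
  5P = (10, 11)
Match found at i = 5.

k = 5


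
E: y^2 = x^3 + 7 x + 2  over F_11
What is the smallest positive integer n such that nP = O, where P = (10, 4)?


Compute successive multiples of P until we hit O:
  1P = (10, 4)
  2P = (7, 8)
  3P = (8, 8)
  4P = (8, 3)
  5P = (7, 3)
  6P = (10, 7)
  7P = O

ord(P) = 7


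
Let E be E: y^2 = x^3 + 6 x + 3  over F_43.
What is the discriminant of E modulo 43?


4 a^3 + 27 b^2 = 4*6^3 + 27*3^2 = 864 + 243 = 1107
Delta = -16 * (1107) = -17712
Delta mod 43 = 4

Delta = 4 (mod 43)


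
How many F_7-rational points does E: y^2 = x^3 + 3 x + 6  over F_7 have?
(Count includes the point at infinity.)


For each x in F_7, count y with y^2 = x^3 + 3 x + 6 mod 7:
  x = 3: RHS = 0, y in [0]  -> 1 point(s)
  x = 6: RHS = 2, y in [3, 4]  -> 2 point(s)
Affine points: 3. Add the point at infinity: total = 4.

#E(F_7) = 4


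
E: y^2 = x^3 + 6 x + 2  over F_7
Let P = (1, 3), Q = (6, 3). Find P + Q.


P != Q, so use the chord formula.
s = (y2 - y1) / (x2 - x1) = (0) / (5) mod 7 = 0
x3 = s^2 - x1 - x2 mod 7 = 0^2 - 1 - 6 = 0
y3 = s (x1 - x3) - y1 mod 7 = 0 * (1 - 0) - 3 = 4

P + Q = (0, 4)


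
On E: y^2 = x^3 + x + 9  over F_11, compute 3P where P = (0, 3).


k = 3 = 11_2 (binary, LSB first: 11)
Double-and-add from P = (0, 3):
  bit 0 = 1: acc = O + (0, 3) = (0, 3)
  bit 1 = 1: acc = (0, 3) + (4, 0) = (0, 8)

3P = (0, 8)


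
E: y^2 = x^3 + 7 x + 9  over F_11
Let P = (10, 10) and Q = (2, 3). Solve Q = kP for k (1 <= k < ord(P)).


Enumerate multiples of P until we hit Q = (2, 3):
  1P = (10, 10)
  2P = (5, 9)
  3P = (0, 3)
  4P = (6, 6)
  5P = (7, 4)
  6P = (9, 3)
  7P = (8, 4)
  8P = (2, 3)
Match found at i = 8.

k = 8


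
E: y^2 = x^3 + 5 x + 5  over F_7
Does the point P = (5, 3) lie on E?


Check whether y^2 = x^3 + 5 x + 5 (mod 7) for (x, y) = (5, 3).
LHS: y^2 = 3^2 mod 7 = 2
RHS: x^3 + 5 x + 5 = 5^3 + 5*5 + 5 mod 7 = 1
LHS != RHS

No, not on the curve


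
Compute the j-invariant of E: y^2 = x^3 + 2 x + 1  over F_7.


Delta = -16(4 a^3 + 27 b^2) mod 7 = 1
-1728 * (4 a)^3 = -1728 * (4*2)^3 mod 7 = 1
j = 1 * 1^(-1) mod 7 = 1

j = 1 (mod 7)


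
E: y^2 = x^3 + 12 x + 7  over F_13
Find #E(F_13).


For each x in F_13, count y with y^2 = x^3 + 12 x + 7 mod 13:
  x = 2: RHS = 0, y in [0]  -> 1 point(s)
  x = 5: RHS = 10, y in [6, 7]  -> 2 point(s)
  x = 6: RHS = 9, y in [3, 10]  -> 2 point(s)
  x = 8: RHS = 4, y in [2, 11]  -> 2 point(s)
  x = 9: RHS = 12, y in [5, 8]  -> 2 point(s)
  x = 10: RHS = 9, y in [3, 10]  -> 2 point(s)
  x = 11: RHS = 1, y in [1, 12]  -> 2 point(s)
Affine points: 13. Add the point at infinity: total = 14.

#E(F_13) = 14


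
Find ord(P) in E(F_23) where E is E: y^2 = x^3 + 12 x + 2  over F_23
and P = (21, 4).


Compute successive multiples of P until we hit O:
  1P = (21, 4)
  2P = (13, 20)
  3P = (16, 9)
  4P = (10, 8)
  5P = (10, 15)
  6P = (16, 14)
  7P = (13, 3)
  8P = (21, 19)
  ... (continuing to 9P)
  9P = O

ord(P) = 9


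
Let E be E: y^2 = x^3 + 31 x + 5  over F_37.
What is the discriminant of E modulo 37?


4 a^3 + 27 b^2 = 4*31^3 + 27*5^2 = 119164 + 675 = 119839
Delta = -16 * (119839) = -1917424
Delta mod 37 = 27

Delta = 27 (mod 37)
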